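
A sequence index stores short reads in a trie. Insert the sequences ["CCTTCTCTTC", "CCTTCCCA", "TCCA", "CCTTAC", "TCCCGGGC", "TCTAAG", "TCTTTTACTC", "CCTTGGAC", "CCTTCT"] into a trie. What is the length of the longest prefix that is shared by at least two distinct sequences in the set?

6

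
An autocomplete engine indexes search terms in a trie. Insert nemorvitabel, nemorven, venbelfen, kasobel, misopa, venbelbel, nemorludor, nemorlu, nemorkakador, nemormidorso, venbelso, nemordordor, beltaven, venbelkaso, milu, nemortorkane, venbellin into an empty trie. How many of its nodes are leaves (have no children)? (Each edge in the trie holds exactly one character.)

Leaves are exactly the stored words that no other stored word extends.
Those words: "beltaven", "kasobel", "milu", "misopa", "nemordordor", "nemorkakador", "nemorludor", "nemormidorso", "nemortorkane", "nemorven", "nemorvitabel", "venbelbel", "venbelfen", "venbelkaso", "venbellin", "venbelso"
Leaf count: 16

16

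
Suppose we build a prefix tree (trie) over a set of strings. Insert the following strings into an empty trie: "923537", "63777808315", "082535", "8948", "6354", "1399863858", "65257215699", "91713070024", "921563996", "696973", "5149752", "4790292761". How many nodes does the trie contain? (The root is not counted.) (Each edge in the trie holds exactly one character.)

Count nodes per top-level branch (shared prefixes stored once):
  '0'-branch (082535): 6 nodes
  '1'-branch (1399863858): 10 nodes
  '4'-branch (4790292761): 10 nodes
  '5'-branch (5149752): 7 nodes
  '6'-branch (6354, 63777808315, 65257215699, 696973): 28 nodes
  '8'-branch (8948): 4 nodes
  '9'-branch (91713070024, 921563996, 923537): 23 nodes
Sum: 88

88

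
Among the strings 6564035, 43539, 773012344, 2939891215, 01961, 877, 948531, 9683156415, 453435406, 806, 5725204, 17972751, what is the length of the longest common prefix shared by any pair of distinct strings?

The deepest shared node is where two words last agree before diverging.
"43539" and "453435406" agree on "4" (1 characters) before diverging; nothing deeper is shared.
Longest shared-prefix length: 1

1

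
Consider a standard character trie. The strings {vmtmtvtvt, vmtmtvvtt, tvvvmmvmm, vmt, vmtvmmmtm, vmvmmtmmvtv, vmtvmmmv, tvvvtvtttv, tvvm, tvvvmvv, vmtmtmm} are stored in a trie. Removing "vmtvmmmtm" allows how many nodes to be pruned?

2

Walk "vmtvmmmtm" from the leaf back toward the root, removing each node that no remaining word uses.
The suffix "tm" (2 nodes) is used only by "vmtvmmmtm"; the node for "vmtvmmm" still has the child "v", so pruning stops there.
Nodes removed: 2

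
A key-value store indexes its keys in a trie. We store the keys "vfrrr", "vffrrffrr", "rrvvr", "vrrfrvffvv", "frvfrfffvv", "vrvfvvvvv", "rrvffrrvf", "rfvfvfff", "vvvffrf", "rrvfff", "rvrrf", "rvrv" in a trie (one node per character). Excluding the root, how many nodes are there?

Insert word by word; a character creates a node only if that edge doesn't already exist:
  "vfrrr" → 5 new (v, f, r, r, r)
  "vffrrffrr" → prefix "vf" already present; 7 new (f, r, r, f, f, r, r)
  "rrvvr" → 5 new (r, r, v, v, r)
  "vrrfrvffvv" → prefix "v" already present; 9 new (r, r, f, r, v, f, f, v, v)
  "frvfrfffvv" → 10 new (f, r, v, f, r, f, f, f, v, v)
  "vrvfvvvvv" → prefix "vr" already present; 7 new (v, f, v, v, v, v, v)
  "rrvffrrvf" → prefix "rrv" already present; 6 new (f, f, r, r, v, f)
  "rfvfvfff" → prefix "r" already present; 7 new (f, v, f, v, f, f, f)
  "vvvffrf" → prefix "v" already present; 6 new (v, v, f, f, r, f)
  "rrvfff" → prefix "rrvff" already present; 1 new (f)
  "rvrrf" → prefix "r" already present; 4 new (v, r, r, f)
  "rvrv" → prefix "rvr" already present; 1 new (v)
Total nodes = 5 + 7 + 5 + 9 + 10 + 7 + 6 + 7 + 6 + 1 + 4 + 1 = 68

68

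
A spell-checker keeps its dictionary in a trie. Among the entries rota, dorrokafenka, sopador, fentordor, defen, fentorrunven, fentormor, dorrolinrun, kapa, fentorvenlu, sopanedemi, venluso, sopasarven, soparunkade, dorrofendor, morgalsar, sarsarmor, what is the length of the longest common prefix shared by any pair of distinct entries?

6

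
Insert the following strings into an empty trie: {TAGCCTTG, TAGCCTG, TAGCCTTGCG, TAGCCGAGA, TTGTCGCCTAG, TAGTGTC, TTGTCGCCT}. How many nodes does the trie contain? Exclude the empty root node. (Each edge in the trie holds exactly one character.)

29

Trie structure (* marks end of a word):
(root)
└─ T
   ├─ A
   │  └─ G
   │     ├─ C
   │     │  └─ C
   │     │     ├─ G
   │     │     │  └─ A
   │     │     │     └─ G
   │     │     │        └─ A *
   │     │     └─ T
   │     │        ├─ G *
   │     │        └─ T
   │     │           └─ G *
   │     │              └─ C
   │     │                 └─ G *
   │     └─ T
   │        └─ G
   │           └─ T
   │              └─ C *
   └─ T
      └─ G
         └─ T
            └─ C
               └─ G
                  └─ C
                     └─ C
                        └─ T *
                           └─ A
                              └─ G *
Counting every labelled node above: 29.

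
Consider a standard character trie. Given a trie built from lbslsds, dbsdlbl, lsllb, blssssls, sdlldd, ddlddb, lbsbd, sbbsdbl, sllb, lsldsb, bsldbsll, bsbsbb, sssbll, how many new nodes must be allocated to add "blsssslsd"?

"blssssls" is already a path in the trie; the remaining "d" must be added.
So 9 − 8 = 1 new nodes.

1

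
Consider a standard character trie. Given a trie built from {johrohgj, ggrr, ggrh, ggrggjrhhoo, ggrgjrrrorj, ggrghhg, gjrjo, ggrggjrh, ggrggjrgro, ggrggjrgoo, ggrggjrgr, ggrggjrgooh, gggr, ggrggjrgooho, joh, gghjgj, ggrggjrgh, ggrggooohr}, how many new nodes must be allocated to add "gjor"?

"gj" is already a path in the trie; the remaining "or" must be added.
Each of the 2 remaining characters creates one node.

2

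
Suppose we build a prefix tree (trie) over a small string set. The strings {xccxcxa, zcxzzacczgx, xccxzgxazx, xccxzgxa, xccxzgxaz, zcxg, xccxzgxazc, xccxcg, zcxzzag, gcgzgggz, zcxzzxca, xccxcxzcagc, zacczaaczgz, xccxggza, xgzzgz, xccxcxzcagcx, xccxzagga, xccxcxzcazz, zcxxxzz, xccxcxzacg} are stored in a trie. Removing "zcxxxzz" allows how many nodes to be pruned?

After clearing the end-marker at "zcxxxzz", prune upward until reaching a node still needed by another word.
The suffix "xxzz" (4 nodes) is used only by "zcxxxzz"; the node for "zcx" still has the child "z", so pruning stops there.
Nodes removed: 4

4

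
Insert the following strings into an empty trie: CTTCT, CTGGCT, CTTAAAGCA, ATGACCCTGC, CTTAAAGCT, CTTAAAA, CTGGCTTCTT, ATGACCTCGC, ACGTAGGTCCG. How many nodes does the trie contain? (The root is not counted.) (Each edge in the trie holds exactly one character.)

For each word, the new-node count is its length minus the longest prefix already in the trie:
  "CTTCT" → 5 new (C, T, T, C, T)
  "CTGGCT" → prefix "CT" already present; 4 new (G, G, C, T)
  "CTTAAAGCA" → prefix "CTT" already present; 6 new (A, A, A, G, C, A)
  "ATGACCCTGC" → 10 new (A, T, G, A, C, C, C, T, G, C)
  "CTTAAAGCT" → prefix "CTTAAAGC" already present; 1 new (T)
  "CTTAAAA" → prefix "CTTAAA" already present; 1 new (A)
  "CTGGCTTCTT" → prefix "CTGGCT" already present; 4 new (T, C, T, T)
  "ATGACCTCGC" → prefix "ATGACC" already present; 4 new (T, C, G, C)
  "ACGTAGGTCCG" → prefix "A" already present; 10 new (C, G, T, A, G, G, T, C, C, G)
Total nodes = 5 + 4 + 6 + 10 + 1 + 1 + 4 + 4 + 10 = 45

45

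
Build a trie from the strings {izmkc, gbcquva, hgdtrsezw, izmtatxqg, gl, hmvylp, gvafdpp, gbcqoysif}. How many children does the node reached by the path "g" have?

3

The children of the "g" node are the distinct next characters among strings starting with "g".
Distinct next characters after "g": b, l, v.
That node has 3 child edges.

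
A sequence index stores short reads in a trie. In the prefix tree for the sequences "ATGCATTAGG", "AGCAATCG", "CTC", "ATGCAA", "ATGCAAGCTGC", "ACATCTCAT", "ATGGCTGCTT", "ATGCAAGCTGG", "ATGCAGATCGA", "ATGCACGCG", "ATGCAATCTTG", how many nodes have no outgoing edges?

10

Leaves are exactly the stored words that no other stored word extends.
Those words: "ACATCTCAT", "AGCAATCG", "ATGCAAGCTGC", "ATGCAAGCTGG", "ATGCAATCTTG", "ATGCACGCG", "ATGCAGATCGA", "ATGCATTAGG", "ATGGCTGCTT", "CTC"
Leaf count: 10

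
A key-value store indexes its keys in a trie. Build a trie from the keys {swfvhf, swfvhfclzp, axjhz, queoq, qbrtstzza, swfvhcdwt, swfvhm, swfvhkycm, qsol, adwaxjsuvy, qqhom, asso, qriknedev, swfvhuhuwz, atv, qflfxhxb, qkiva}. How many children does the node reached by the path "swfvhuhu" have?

The children of the "swfvhuhu" node are the distinct next characters among strings starting with "swfvhuhu".
Characters that immediately follow "swfvhuhu" among the stored strings: {w}.
That node has 1 child edge.

1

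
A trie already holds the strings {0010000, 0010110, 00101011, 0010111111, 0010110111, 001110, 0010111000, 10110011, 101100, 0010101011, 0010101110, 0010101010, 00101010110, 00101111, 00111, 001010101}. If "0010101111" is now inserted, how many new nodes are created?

1

Walking "0010101111" from the root, the first 9 characters ("001010111") follow existing edges; "1" is the first miss.
So 10 − 9 = 1 new nodes.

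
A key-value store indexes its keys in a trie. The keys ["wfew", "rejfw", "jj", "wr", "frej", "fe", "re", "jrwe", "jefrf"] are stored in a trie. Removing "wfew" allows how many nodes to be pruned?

3

After clearing the end-marker at "wfew", prune upward until reaching a node still needed by another word.
The suffix "few" (3 nodes) is used only by "wfew"; the node for "w" still has the child "r", so pruning stops there.
Nodes removed: 3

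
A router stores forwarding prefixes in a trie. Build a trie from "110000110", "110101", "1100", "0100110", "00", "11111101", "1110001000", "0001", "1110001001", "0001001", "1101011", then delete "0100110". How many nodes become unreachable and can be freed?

Walk "0100110" from the leaf back toward the root, removing each node that no remaining word uses.
The suffix "100110" (6 nodes) is used only by "0100110"; the node for "0" still has the child "0", so pruning stops there.
Nodes removed: 6

6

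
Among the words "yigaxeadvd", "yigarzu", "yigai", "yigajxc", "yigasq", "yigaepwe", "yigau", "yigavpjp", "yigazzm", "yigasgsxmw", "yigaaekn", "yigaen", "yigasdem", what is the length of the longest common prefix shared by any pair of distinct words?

5

Look for the deepest trie node that still has at least two words in its subtree.
"yigaen" and "yigaepwe" agree on "yigae" (5 characters) before diverging; nothing deeper is shared.
Longest shared-prefix length: 5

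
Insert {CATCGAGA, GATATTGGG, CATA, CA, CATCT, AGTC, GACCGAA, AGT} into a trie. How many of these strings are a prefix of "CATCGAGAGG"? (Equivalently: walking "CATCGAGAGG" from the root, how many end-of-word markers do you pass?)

Walk "CATCGAGAGG" from the root; an end-of-word marker is hit whenever a stored word is a prefix of "CATCGAGAGG".
Prefixes of the query that are stored words: "CA", "CATCGAGA"
Count: 2

2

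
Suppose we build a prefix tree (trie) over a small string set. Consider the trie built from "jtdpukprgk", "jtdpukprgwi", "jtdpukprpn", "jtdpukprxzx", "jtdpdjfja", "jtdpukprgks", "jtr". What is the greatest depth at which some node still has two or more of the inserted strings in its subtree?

10

Equivalently: take the maximum, over all pairs, of their longest common prefix length.
e.g. "jtdpukprgk" and "jtdpukprgks" share the prefix "jtdpukprgk" of length 10; no pair shares a longer one.
Longest shared-prefix length: 10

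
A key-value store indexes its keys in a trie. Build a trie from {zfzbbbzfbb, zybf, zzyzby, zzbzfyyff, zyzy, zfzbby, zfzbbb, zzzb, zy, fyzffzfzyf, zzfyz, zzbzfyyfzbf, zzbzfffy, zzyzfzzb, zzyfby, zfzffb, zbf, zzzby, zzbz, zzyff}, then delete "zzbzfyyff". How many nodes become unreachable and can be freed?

A node on "zzbzfyyff"'s path can go only if nothing else ends at it or branches off below it.
The suffix "f" (1 node) is used only by "zzbzfyyff"; the node for "zzbzfyyf" still has the child "z", so pruning stops there.
Nodes removed: 1

1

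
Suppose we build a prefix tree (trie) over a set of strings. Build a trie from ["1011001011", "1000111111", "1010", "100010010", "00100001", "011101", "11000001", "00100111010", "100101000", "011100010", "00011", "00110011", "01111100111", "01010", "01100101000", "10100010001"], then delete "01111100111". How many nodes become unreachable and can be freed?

Walk "01111100111" from the leaf back toward the root, removing each node that no remaining word uses.
The suffix "1100111" (7 nodes) is used only by "01111100111"; the node for "0111" still has the child "0", so pruning stops there.
Nodes removed: 7

7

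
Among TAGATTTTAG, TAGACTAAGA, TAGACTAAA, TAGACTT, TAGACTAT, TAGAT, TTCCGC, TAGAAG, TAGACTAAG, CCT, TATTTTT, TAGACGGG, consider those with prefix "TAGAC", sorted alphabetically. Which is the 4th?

Filter for "TAGAC…" and sort: "TAGACGGG", "TAGACTAAA", "TAGACTAAG", "TAGACTAAGA", "TAGACTAT", "TAGACTT"
Position 4: TAGACTAAGA

TAGACTAAGA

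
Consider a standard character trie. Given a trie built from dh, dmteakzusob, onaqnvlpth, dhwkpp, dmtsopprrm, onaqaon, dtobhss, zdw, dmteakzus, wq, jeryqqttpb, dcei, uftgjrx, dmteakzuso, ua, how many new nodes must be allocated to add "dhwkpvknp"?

The longest prefix of "dhwkpvknp" already in the trie is "dhwkp" (length 5).
Each of the 4 remaining characters creates one node.

4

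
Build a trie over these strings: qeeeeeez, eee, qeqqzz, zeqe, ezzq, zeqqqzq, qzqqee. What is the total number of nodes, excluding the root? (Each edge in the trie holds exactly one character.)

31

Trie structure (* marks end of a word):
(root)
├─ e
│  ├─ e
│  │  └─ e *
│  └─ z
│     └─ z
│        └─ q *
├─ q
│  ├─ e
│  │  ├─ e
│  │  │  └─ e
│  │  │     └─ e
│  │  │        └─ e
│  │  │           └─ e
│  │  │              └─ z *
│  │  └─ q
│  │     └─ q
│  │        └─ z
│  │           └─ z *
│  └─ z
│     └─ q
│        └─ q
│           └─ e
│              └─ e *
└─ z
   └─ e
      └─ q
         ├─ e *
         └─ q
            └─ q
               └─ z
                  └─ q *
Counting every labelled node above: 31.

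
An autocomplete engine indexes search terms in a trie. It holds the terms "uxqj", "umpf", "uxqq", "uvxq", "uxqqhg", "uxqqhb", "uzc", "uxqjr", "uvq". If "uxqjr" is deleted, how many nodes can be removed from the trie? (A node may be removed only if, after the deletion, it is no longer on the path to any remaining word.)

1

A node on "uxqjr"'s path can go only if nothing else ends at it or branches off below it.
The suffix "r" (1 node) is used only by "uxqjr"; "uxqj" is itself a stored word, so pruning stops there.
Nodes removed: 1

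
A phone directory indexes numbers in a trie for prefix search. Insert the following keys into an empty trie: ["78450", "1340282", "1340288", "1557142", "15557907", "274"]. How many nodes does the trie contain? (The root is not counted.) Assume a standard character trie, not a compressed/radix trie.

27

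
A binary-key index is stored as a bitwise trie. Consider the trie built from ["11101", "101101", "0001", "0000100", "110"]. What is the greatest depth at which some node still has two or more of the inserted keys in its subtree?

3

Equivalently: take the maximum, over all pairs, of their longest common prefix length.
e.g. "0000100" and "0001" share the prefix "000" of length 3; no pair shares a longer one.
Longest shared-prefix length: 3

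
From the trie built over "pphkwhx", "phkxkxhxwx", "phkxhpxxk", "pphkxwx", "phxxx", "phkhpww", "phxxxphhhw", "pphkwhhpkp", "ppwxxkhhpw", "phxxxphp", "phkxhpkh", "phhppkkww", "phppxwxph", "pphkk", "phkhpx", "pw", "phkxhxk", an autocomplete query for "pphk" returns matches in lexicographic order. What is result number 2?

pphkwhhpkp

Words with prefix "pphk", in lexicographic order: "pphkk", "pphkwhhpkp", "pphkwhx", "pphkxwx"
Position 2: pphkwhhpkp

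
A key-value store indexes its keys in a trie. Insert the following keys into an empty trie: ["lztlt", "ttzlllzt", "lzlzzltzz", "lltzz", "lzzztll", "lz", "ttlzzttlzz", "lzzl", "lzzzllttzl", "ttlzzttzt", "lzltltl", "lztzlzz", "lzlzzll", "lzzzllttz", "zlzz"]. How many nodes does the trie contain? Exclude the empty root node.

Count nodes per top-level branch (shared prefixes stored once):
  'l'-branch (lltzz, lz, lzltltl, lzlzzll, lzlzzltzz, lztlt, lztzlzz, lzzl, lzzzllttz, lzzzllttzl, lzzztll): 37 nodes
  't'-branch (ttlzzttlzz, ttlzzttzt, ttzlllzt): 18 nodes
  'z'-branch (zlzz): 4 nodes
Sum: 59

59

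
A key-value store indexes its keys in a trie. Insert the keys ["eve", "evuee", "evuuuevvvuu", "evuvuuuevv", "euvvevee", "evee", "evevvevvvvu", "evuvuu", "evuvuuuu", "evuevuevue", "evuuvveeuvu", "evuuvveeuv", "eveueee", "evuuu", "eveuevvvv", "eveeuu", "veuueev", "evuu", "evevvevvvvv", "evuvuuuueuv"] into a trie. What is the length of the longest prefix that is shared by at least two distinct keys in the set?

10

Look for the deepest trie node that still has at least two words in its subtree.
e.g. "evevvevvvvu" and "evevvevvvvv" share the prefix "evevvevvvv" of length 10; no pair shares a longer one.
Longest shared-prefix length: 10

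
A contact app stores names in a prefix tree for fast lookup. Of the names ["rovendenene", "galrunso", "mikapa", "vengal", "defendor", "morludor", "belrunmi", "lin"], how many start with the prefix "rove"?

1

Filter for entries beginning with "rove":
Matches: "rovendenene"
Count: 1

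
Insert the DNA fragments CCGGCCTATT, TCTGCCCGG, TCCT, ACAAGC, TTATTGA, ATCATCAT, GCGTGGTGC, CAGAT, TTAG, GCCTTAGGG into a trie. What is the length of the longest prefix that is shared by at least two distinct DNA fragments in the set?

Equivalently: take the maximum, over all pairs, of their longest common prefix length.
e.g. "TTAG" and "TTATTGA" share the prefix "TTA" of length 3; no pair shares a longer one.
Longest shared-prefix length: 3

3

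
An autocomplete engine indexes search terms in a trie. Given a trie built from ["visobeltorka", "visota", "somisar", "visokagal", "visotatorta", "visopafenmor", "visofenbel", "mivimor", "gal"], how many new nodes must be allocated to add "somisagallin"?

6

The longest prefix of "somisagallin" already in the trie is "somisa" (length 6).
Each of the 6 remaining characters creates one node.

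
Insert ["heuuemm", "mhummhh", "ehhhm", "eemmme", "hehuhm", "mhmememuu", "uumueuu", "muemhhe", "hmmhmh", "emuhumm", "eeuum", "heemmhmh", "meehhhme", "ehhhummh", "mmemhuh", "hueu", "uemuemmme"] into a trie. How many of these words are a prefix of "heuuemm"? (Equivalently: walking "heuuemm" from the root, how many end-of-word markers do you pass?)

Traverse "heuuemm" character by character; count nodes along the way that are marked as word ends.
Prefixes of the query that are stored words: "heuuemm"
Count: 1

1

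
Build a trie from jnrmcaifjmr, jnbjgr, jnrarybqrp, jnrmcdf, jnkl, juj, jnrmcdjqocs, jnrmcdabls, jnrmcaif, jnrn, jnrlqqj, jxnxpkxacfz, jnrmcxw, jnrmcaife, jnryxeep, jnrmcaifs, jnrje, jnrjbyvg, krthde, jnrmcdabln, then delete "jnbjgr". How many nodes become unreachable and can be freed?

4

A node on "jnbjgr"'s path can go only if nothing else ends at it or branches off below it.
The suffix "bjgr" (4 nodes) is used only by "jnbjgr"; the node for "jn" still has the child "r", so pruning stops there.
Nodes removed: 4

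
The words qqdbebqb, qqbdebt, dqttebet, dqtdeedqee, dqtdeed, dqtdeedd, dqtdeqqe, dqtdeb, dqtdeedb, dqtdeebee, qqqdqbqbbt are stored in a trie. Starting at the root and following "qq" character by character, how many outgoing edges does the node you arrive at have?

3

Walk "qq" from the root, arriving at one node.
Distinct next characters after "qq": b, d, q.
That node has 3 child edges.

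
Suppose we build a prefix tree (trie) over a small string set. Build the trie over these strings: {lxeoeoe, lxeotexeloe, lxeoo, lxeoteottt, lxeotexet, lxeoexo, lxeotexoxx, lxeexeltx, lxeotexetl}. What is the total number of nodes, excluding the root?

32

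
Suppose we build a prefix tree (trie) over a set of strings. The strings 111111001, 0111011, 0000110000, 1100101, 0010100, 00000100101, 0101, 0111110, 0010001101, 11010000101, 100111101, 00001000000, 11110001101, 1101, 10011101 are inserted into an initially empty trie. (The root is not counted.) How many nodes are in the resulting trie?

84

Trace insertions, counting only characters that open a new branch:
  "111111001" → 9 new (1, 1, 1, 1, 1, 1, 0, 0, 1)
  "0111011" → 7 new (0, 1, 1, 1, 0, 1, 1)
  "0000110000" → prefix "0" already present; 9 new (0, 0, 0, 1, 1, 0, 0, 0, 0)
  "1100101" → prefix "11" already present; 5 new (0, 0, 1, 0, 1)
  "0010100" → prefix "00" already present; 5 new (1, 0, 1, 0, 0)
  "00000100101" → prefix "0000" already present; 7 new (0, 1, 0, 0, 1, 0, 1)
  "0101" → prefix "01" already present; 2 new (0, 1)
  "0111110" → prefix "0111" already present; 3 new (1, 1, 0)
  "0010001101" → prefix "0010" already present; 6 new (0, 0, 1, 1, 0, 1)
  "11010000101" → prefix "110" already present; 8 new (1, 0, 0, 0, 0, 1, 0, 1)
  "100111101" → prefix "1" already present; 8 new (0, 0, 1, 1, 1, 1, 0, 1)
  "00001000000" → prefix "00001" already present; 6 new (0, 0, 0, 0, 0, 0)
  "11110001101" → prefix "1111" already present; 7 new (0, 0, 0, 1, 1, 0, 1)
  "1101" → prefix "1101" already present; 0 new (none)
  "10011101" → prefix "100111" already present; 2 new (0, 1)
Total nodes = 9 + 7 + 9 + 5 + 5 + 7 + 2 + 3 + 6 + 8 + 8 + 6 + 7 + 0 + 2 = 84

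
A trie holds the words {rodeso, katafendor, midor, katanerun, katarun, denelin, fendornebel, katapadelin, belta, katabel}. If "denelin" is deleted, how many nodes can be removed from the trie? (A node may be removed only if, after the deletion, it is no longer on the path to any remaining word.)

A node on "denelin"'s path can go only if nothing else ends at it or branches off below it.
No other word shares any prefix with "denelin", so all 7 of its nodes go.
Nodes removed: 7

7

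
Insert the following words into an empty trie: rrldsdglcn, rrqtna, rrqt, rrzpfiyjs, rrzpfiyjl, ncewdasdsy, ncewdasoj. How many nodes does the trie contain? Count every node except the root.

Trie structure (* marks end of a word):
(root)
├─ n
│  └─ c
│     └─ e
│        └─ w
│           └─ d
│              └─ a
│                 └─ s
│                    ├─ d
│                    │  └─ s
│                    │     └─ y *
│                    └─ o
│                       └─ j *
└─ r
   └─ r
      ├─ l
      │  └─ d
      │     └─ s
      │        └─ d
      │           └─ g
      │              └─ l
      │                 └─ c
      │                    └─ n *
      ├─ q
      │  └─ t *
      │     └─ n
      │        └─ a *
      └─ z
         └─ p
            └─ f
               └─ i
                  └─ y
                     └─ j
                        ├─ l *
                        └─ s *
Counting every labelled node above: 34.

34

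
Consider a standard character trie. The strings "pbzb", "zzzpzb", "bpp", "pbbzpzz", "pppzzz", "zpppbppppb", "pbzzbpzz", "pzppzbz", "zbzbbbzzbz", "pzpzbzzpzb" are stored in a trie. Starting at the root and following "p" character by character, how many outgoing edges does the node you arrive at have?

Follow the path "p" to its node, then look at its outgoing edges.
Distinct next characters after "p": b, p, z.
That node has 3 child edges.

3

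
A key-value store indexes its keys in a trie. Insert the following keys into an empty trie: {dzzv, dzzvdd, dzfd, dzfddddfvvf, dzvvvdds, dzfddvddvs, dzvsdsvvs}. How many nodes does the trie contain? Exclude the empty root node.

32

Insert word by word; a character creates a node only if that edge doesn't already exist:
  "dzzv" → 4 new (d, z, z, v)
  "dzzvdd" → prefix "dzzv" already present; 2 new (d, d)
  "dzfd" → prefix "dz" already present; 2 new (f, d)
  "dzfddddfvvf" → prefix "dzfd" already present; 7 new (d, d, d, f, v, v, f)
  "dzvvvdds" → prefix "dz" already present; 6 new (v, v, v, d, d, s)
  "dzfddvddvs" → prefix "dzfdd" already present; 5 new (v, d, d, v, s)
  "dzvsdsvvs" → prefix "dzv" already present; 6 new (s, d, s, v, v, s)
Total nodes = 4 + 2 + 2 + 7 + 6 + 5 + 6 = 32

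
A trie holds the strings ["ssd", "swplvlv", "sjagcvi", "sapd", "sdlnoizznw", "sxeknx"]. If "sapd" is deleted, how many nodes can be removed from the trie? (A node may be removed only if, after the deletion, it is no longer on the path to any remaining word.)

3

A node on "sapd"'s path can go only if nothing else ends at it or branches off below it.
The suffix "apd" (3 nodes) is used only by "sapd"; the node for "s" still has the child "s", so pruning stops there.
Nodes removed: 3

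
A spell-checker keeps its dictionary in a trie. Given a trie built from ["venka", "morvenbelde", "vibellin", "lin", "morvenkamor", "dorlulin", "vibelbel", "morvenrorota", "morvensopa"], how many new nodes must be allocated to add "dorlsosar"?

"dorl" is already a path in the trie; the remaining "sosar" must be added.
Each of the 5 remaining characters creates one node.

5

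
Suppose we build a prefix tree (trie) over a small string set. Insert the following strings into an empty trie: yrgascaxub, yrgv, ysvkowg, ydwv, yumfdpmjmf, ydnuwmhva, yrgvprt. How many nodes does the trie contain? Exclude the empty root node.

39

Count nodes per top-level branch (shared prefixes stored once):
  'y'-branch (ydnuwmhva, ydwv, yrgascaxub, yrgv, yrgvprt, ysvkowg, yumfdpmjmf): 39 nodes
Sum: 39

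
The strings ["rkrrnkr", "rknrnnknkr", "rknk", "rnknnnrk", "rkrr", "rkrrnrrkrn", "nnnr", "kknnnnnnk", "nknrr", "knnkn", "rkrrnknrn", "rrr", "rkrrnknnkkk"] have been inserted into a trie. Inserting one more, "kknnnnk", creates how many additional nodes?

Walking "kknnnnk" from the root, the first 6 characters ("kknnnn") follow existing edges; "k" is the first miss.
So 7 − 6 = 1 new nodes.

1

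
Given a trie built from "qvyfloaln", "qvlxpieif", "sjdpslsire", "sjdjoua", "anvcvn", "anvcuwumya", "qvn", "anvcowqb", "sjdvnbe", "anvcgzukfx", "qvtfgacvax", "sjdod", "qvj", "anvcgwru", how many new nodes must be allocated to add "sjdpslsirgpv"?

Walking "sjdpslsirgpv" from the root, the first 9 characters ("sjdpslsir") follow existing edges; "g" is the first miss.
So 12 − 9 = 3 new nodes.

3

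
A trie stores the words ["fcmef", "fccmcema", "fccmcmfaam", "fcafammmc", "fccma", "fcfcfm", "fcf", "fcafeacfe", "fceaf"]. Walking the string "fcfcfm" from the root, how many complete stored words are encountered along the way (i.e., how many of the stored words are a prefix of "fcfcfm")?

Check each prefix of "fcfcfm" against the stored set — each match is an end-marker on the path.
Prefixes of the query that are stored words: "fcf", "fcfcfm"
Count: 2

2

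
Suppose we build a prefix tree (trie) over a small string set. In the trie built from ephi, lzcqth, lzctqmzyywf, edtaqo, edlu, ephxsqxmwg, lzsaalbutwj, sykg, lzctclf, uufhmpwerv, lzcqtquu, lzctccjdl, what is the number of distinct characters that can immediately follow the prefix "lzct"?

2

Walk "lzct" from the root, arriving at one node.
Characters that immediately follow "lzct" among the stored strings: {c, q}.
That node has 2 child edges.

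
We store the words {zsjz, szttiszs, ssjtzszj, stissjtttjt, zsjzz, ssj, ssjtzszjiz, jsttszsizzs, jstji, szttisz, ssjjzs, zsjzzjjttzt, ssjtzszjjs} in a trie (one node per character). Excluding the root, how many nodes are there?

Insert word by word; a character creates a node only if that edge doesn't already exist:
  "zsjz" → 4 new (z, s, j, z)
  "szttiszs" → 8 new (s, z, t, t, i, s, z, s)
  "ssjtzszj" → prefix "s" already present; 7 new (s, j, t, z, s, z, j)
  "stissjtttjt" → prefix "s" already present; 10 new (t, i, s, s, j, t, t, t, j, t)
  "zsjzz" → prefix "zsjz" already present; 1 new (z)
  "ssj" → prefix "ssj" already present; 0 new (none)
  "ssjtzszjiz" → prefix "ssjtzszj" already present; 2 new (i, z)
  "jsttszsizzs" → 11 new (j, s, t, t, s, z, s, i, z, z, s)
  "jstji" → prefix "jst" already present; 2 new (j, i)
  "szttisz" → prefix "szttisz" already present; 0 new (none)
  "ssjjzs" → prefix "ssj" already present; 3 new (j, z, s)
  "zsjzzjjttzt" → prefix "zsjzz" already present; 6 new (j, j, t, t, z, t)
  "ssjtzszjjs" → prefix "ssjtzszj" already present; 2 new (j, s)
Total nodes = 4 + 8 + 7 + 10 + 1 + 0 + 2 + 11 + 2 + 0 + 3 + 6 + 2 = 56

56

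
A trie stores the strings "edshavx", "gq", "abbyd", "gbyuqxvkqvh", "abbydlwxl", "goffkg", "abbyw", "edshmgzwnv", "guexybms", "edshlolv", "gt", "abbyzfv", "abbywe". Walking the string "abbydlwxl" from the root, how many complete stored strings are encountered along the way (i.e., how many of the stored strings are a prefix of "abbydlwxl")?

Walk "abbydlwxl" from the root; an end-of-word marker is hit whenever a stored word is a prefix of "abbydlwxl".
Prefixes of the query that are stored words: "abbyd", "abbydlwxl"
Count: 2

2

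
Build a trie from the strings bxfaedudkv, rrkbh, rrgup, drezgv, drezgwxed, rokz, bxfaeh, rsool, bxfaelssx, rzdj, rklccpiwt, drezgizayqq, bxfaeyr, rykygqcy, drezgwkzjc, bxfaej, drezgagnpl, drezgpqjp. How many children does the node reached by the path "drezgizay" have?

The children of the "drezgizay" node are the distinct next characters among strings starting with "drezgizay".
Characters that immediately follow "drezgizay" among the stored strings: {q}.
That node has 1 child edge.

1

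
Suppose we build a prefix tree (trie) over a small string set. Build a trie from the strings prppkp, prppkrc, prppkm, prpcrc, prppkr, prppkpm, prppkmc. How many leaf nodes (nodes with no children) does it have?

A leaf is a node with no children — equivalently, the end of a word that is not a proper prefix of any other stored word.
Those words: "prpcrc", "prppkmc", "prppkpm", "prppkrc"
Leaf count: 4

4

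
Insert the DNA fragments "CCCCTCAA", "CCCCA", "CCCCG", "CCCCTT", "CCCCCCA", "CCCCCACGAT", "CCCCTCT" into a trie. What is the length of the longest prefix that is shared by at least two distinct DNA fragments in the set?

6

The deepest shared node is where two words last agree before diverging.
"CCCCTCAA" and "CCCCTCT" agree on "CCCCTC" (6 characters) before diverging; nothing deeper is shared.
Longest shared-prefix length: 6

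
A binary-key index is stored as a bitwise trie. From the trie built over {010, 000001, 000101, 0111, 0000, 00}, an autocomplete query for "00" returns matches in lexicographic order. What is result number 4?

DFS of the "00" subtree visits, in order: "00", "0000", "000001", "000101"
The 4th is 000101.

000101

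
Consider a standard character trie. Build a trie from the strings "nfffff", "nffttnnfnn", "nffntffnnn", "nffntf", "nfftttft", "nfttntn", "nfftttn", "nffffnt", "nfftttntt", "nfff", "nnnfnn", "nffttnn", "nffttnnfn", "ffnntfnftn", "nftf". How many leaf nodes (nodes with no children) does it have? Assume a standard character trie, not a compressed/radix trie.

10

A leaf is a node with no children — equivalently, the end of a word that is not a proper prefix of any other stored word.
Those words: "ffnntfnftn", "nfffff", "nffffnt", "nffntffnnn", "nffttnnfnn", "nfftttft", "nfftttntt", "nftf", "nfttntn", "nnnfnn"
Leaf count: 10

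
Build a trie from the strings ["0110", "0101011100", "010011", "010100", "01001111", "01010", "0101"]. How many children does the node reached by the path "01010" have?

The children of the "01010" node are the distinct next characters among strings starting with "01010".
Distinct next characters after "01010": 0, 1.
That node has 2 child edges.

2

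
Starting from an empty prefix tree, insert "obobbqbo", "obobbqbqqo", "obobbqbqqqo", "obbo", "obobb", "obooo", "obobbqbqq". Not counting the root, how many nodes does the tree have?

Trie structure (* marks end of a word):
(root)
└─ o
   └─ b
      ├─ b
      │  └─ o *
      └─ o
         ├─ b
         │  └─ b *
         │     └─ q
         │        └─ b
         │           ├─ o *
         │           └─ q
         │              └─ q *
         │                 ├─ o *
         │                 └─ q
         │                    └─ o *
         └─ o
            └─ o *
Counting every labelled node above: 17.

17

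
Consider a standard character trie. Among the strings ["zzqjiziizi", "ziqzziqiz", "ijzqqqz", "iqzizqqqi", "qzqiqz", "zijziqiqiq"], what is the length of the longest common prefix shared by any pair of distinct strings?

2

The deepest shared node is where two words last agree before diverging.
e.g. "zijziqiqiq" and "ziqzziqiz" share the prefix "zi" of length 2; no pair shares a longer one.
Longest shared-prefix length: 2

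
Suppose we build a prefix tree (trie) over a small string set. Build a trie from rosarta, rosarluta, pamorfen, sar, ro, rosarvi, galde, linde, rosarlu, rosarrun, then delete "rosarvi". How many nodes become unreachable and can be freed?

2

A node on "rosarvi"'s path can go only if nothing else ends at it or branches off below it.
The suffix "vi" (2 nodes) is used only by "rosarvi"; the node for "rosar" still has the child "t", so pruning stops there.
Nodes removed: 2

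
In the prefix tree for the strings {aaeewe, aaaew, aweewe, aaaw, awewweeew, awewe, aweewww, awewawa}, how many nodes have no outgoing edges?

8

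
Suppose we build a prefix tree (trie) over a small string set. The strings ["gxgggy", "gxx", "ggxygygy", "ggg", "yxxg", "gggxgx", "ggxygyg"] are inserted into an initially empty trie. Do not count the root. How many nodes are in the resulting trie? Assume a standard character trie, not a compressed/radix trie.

22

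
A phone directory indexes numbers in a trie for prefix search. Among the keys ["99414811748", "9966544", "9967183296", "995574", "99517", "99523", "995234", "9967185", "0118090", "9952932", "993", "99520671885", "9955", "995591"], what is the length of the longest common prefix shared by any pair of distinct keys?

6

Look for the deepest trie node that still has at least two words in its subtree.
e.g. "9967183296" and "9967185" share the prefix "996718" of length 6; no pair shares a longer one.
Longest shared-prefix length: 6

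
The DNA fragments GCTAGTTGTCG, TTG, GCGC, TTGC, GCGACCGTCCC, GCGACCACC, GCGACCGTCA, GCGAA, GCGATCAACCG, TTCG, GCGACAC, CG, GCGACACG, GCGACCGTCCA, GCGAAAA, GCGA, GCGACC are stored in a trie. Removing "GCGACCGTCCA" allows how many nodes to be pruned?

1

After clearing the end-marker at "GCGACCGTCCA", prune upward until reaching a node still needed by another word.
The suffix "A" (1 node) is used only by "GCGACCGTCCA"; the node for "GCGACCGTCC" still has the child "C", so pruning stops there.
Nodes removed: 1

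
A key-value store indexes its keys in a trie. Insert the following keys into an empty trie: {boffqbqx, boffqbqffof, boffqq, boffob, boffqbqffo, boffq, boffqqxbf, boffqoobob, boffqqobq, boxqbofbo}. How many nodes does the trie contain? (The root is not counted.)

Trace insertions, counting only characters that open a new branch:
  "boffqbqx" → 8 new (b, o, f, f, q, b, q, x)
  "boffqbqffof" → prefix "boffqbq" already present; 4 new (f, f, o, f)
  "boffqq" → prefix "boffq" already present; 1 new (q)
  "boffob" → prefix "boff" already present; 2 new (o, b)
  "boffqbqffo" → prefix "boffqbqffo" already present; 0 new (none)
  "boffq" → prefix "boffq" already present; 0 new (none)
  "boffqqxbf" → prefix "boffqq" already present; 3 new (x, b, f)
  "boffqoobob" → prefix "boffq" already present; 5 new (o, o, b, o, b)
  "boffqqobq" → prefix "boffqq" already present; 3 new (o, b, q)
  "boxqbofbo" → prefix "bo" already present; 7 new (x, q, b, o, f, b, o)
Total nodes = 8 + 4 + 1 + 2 + 0 + 0 + 3 + 5 + 3 + 7 = 33

33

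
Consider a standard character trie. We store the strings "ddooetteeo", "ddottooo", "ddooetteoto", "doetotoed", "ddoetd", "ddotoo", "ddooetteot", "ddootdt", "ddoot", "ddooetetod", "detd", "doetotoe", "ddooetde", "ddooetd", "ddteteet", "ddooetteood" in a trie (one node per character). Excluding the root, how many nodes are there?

51

Count nodes per top-level branch (shared prefixes stored once):
  'd'-branch (ddoetd, ddooetd, ddooetde, ddooetetod, ddooetteeo, ddooetteood, ddooetteot, ddooetteoto, ddoot, ddootdt, ddotoo, ddottooo, ddteteet, detd, doetotoe, doetotoed): 51 nodes
Sum: 51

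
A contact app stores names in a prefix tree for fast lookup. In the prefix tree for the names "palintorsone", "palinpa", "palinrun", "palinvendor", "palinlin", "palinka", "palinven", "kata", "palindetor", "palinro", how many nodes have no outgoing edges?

9

Leaves are exactly the stored words that no other stored word extends.
Those words: "kata", "palindetor", "palinka", "palinlin", "palinpa", "palinro", "palinrun", "palintorsone", "palinvendor"
Leaf count: 9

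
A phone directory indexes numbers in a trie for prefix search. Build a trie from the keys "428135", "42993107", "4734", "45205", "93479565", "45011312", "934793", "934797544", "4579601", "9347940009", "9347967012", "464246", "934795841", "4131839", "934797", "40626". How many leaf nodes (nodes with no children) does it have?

15

Leaves are exactly the stored words that no other stored word extends.
Those words: "40626", "4131839", "428135", "42993107", "45011312", "45205", "4579601", "464246", "4734", "934793", "9347940009", "93479565", "934795841", "9347967012", "934797544"
Leaf count: 15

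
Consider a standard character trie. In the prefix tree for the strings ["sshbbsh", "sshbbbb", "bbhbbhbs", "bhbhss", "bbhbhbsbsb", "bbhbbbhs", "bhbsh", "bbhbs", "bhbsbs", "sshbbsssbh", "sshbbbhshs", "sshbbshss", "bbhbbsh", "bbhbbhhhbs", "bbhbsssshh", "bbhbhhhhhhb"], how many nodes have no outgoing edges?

Leaves are exactly the stored words that no other stored word extends.
Those words: "bbhbbbhs", "bbhbbhbs", "bbhbbhhhbs", "bbhbbsh", "bbhbhbsbsb", "bbhbhhhhhhb", "bbhbsssshh", "bhbhss", "bhbsbs", "bhbsh", "sshbbbb", "sshbbbhshs", "sshbbshss", "sshbbsssbh"
Leaf count: 14

14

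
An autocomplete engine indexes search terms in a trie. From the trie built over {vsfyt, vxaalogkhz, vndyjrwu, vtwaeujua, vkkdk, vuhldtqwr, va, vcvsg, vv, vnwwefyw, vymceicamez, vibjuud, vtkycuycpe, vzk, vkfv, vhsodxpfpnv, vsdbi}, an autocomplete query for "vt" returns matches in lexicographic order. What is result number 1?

Filter for "vt…" and sort: "vtkycuycpe", "vtwaeujua"
The 1st is vtkycuycpe.

vtkycuycpe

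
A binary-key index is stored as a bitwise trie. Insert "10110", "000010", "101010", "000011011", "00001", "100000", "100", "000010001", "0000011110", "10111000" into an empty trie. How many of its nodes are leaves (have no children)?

7

Leaves are exactly the stored words that no other stored word extends.
Those words: "0000011110", "000010001", "000011011", "100000", "101010", "10110", "10111000"
Leaf count: 7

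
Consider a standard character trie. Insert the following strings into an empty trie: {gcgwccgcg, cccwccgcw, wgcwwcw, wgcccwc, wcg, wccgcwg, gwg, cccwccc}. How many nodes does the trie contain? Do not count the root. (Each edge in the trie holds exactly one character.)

39

Count nodes per top-level branch (shared prefixes stored once):
  'c'-branch (cccwccc, cccwccgcw): 10 nodes
  'g'-branch (gcgwccgcg, gwg): 11 nodes
  'w'-branch (wccgcwg, wcg, wgcccwc, wgcwwcw): 18 nodes
Sum: 39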